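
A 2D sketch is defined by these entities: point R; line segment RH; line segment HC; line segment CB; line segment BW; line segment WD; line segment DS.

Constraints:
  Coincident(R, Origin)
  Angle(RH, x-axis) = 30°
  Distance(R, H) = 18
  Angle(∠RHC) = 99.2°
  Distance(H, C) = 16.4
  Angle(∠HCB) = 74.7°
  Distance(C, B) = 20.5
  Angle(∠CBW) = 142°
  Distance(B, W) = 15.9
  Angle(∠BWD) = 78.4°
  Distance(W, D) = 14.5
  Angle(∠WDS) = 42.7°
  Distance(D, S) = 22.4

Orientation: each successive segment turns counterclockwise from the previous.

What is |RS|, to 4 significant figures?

17.13

R is at the origin; RH runs at 30.0° with length 18.0, so H = (15.59, 9.000). ∠RHC = 99.2° gives HC at 110.8° from the x-axis; with |HC| = 16.4, C = (9.765, 24.33). ∠HCB = 74.7° gives CB at -143.9° from the x-axis; with |CB| = 20.5, B = (-6.799, 12.25). ∠CBW = 142.0° gives BW at -105.9° from the x-axis; with |BW| = 15.9, W = (-11.16, -3.039). ∠BWD = 78.4° gives WD at -4.300° from the x-axis; with |WD| = 14.5, D = (3.304, -4.126). ∠WDS = 42.7° gives DS at 133.0° from the x-axis; with |DS| = 22.4, S = (-11.97, 12.26). Then |RS| = |S − R| = 17.13.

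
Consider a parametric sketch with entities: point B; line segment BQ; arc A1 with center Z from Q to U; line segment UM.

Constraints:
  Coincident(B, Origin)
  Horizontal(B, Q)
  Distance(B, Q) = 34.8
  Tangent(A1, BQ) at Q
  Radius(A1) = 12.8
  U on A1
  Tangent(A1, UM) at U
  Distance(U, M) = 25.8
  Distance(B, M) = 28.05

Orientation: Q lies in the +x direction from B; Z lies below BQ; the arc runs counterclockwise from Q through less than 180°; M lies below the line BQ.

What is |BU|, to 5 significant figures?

24.954

B is at the origin; BQ is horizontal with |BQ| = 34.8 and Q on the +x side, so Q = (34.800, 0.0000). Tangency of A1 to BQ means the radius ZQ is perpendicular to BQ, so Z = Q + (0, -12.8) = (34.800, -12.800). Since ZU ⟂ UM (tangency), |ZM| = √(12.8² + 25.8²) = 28.801 regardless of where U sits on A1. So M lies on both circle(B, 28.05) and circle(Z, 28.801); the below-BQ intersection is M = (9.4232, -26.420). U is the foot of the tangent from M: U = (24.365, -5.3870).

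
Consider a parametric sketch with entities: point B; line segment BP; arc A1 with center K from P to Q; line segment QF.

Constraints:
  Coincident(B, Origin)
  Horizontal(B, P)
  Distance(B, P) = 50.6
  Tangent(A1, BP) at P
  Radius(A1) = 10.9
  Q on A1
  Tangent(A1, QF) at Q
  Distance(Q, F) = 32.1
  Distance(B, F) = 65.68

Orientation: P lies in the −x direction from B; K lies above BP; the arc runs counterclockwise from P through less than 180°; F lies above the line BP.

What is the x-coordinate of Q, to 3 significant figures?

-40.0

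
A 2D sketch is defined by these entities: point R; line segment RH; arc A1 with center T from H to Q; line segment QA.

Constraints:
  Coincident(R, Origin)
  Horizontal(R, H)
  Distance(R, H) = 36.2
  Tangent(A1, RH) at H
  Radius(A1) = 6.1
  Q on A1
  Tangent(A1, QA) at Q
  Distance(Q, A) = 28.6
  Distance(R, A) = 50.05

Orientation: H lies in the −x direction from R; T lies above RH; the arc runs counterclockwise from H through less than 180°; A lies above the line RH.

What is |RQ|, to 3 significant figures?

31.1

Checks: ∠(TH, HR) = 90.00° ✓; |TH| = 6.100 ✓; |TQ| = 6.100 ✓; ∠(TQ, QA) = 90.00° ✓; |QA| = 28.60 ✓; |RA| = 50.05 ✓.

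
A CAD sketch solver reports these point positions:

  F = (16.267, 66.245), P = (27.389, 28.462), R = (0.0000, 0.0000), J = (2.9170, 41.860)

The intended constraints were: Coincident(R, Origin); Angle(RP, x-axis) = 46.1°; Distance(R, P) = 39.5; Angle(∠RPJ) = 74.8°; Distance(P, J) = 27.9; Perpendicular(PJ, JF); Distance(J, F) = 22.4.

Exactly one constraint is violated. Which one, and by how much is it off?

Distance(J, F) = 22.4 — off by 5.40.

R = (0.00, 0.00) ✓; RP at 46.10° ✓; |RP| = 39.50 ✓; ∠RPJ = 74.80° ✓; |PJ| = 27.90 ✓; ∠(PJ, JF) = 90.00° ✓; |JF| = 27.80 ✗.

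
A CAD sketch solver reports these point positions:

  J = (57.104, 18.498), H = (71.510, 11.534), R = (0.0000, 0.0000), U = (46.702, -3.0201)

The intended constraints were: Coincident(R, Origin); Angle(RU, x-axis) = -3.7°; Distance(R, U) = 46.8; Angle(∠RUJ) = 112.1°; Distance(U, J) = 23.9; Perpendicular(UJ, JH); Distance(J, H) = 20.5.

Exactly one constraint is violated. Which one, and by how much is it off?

Distance(J, H) = 20.5 — off by 4.50.

R = (0.00, 0.00) ✓; RU at -3.700° ✓; |RU| = 46.80 ✓; ∠RUJ = 112.1° ✓; |UJ| = 23.90 ✓; ∠(UJ, JH) = 90.00° ✓; |JH| = 16.00 ✗.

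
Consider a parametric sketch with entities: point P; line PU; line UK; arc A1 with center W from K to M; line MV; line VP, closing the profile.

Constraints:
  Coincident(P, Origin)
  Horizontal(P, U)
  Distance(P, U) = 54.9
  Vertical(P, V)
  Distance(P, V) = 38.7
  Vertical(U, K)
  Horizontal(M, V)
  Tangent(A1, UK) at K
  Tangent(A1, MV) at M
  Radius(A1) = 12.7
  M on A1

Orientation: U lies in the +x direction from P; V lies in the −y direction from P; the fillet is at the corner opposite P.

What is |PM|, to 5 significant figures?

57.258

P is at the origin; P and U share the same y with |PU| = 54.9 and U on the +x side, so U = (54.900, 0.0000). PV is vertical with |PV| = 38.7 and V on the −y side, so V = (0.0000, -38.700). The virtual corner opposite P is at (54.900, -38.700). Since A1 is tangent to UK there, WK ⟂ UK and A1 meets MV tangentially, so WM is at right angles to MV, with radius 12.7, so the center W sits 12.7 in from both sides at W = (42.200, -26.000). That places the tangent points at K = (54.900, -26.000) on UK and M = (42.200, -38.700) on MV. Then |PM| = |M − P| = 57.258.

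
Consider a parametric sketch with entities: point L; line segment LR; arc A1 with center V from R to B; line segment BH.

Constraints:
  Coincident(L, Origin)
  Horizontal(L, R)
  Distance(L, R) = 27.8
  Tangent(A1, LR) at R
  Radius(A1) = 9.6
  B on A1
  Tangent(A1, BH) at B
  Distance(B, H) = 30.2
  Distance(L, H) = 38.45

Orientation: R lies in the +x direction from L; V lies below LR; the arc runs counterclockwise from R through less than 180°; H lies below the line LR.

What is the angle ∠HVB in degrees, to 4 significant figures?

72.37°

Checks: L.y = 0.00, R.y = 0.00 ✓; |VB| = 9.600 ✓; ∠(VB, BH) = 90.00° ✓; |BH| = 30.20 ✓; |LH| = 38.45 ✓.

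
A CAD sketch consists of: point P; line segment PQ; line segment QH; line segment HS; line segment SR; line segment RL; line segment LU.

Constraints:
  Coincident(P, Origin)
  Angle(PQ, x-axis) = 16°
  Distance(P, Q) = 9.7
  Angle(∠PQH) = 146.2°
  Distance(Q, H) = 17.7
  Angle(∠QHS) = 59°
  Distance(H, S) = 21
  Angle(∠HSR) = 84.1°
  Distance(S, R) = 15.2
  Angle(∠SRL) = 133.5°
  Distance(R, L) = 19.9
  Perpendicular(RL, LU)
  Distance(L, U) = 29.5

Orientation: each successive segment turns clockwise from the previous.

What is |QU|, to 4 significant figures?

26.02

∠SRL = 133.5° gives RL at 78.80° from the x-axis; with |RL| = 19.9, L = (5.458, 15.36). The perpendicularity gives LU at right angles to RL, so LU runs at -11.20°; with |LU| = 29.5, U = (34.40, 9.627). Then |QU| = |U − Q| = 26.02.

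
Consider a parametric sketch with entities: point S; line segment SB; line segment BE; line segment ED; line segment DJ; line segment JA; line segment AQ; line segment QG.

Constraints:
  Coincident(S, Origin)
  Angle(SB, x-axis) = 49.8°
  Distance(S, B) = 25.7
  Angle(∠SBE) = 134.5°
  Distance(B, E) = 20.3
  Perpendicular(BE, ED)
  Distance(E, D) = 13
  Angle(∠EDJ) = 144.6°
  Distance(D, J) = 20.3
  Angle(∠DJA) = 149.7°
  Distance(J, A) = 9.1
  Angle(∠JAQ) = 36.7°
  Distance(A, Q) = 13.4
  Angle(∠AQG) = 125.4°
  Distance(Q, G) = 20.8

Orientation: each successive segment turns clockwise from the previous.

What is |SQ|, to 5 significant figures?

24.968

∠DJA = 149.7° gives JA at -151.40° from the x-axis; with |JA| = 9.1, A = (19.331, -13.550). ∠JAQ = 36.7° gives AQ at 65.300° from the x-axis; with |AQ| = 13.4, Q = (24.930, -1.3761). Then |SQ| = |Q − S| = 24.968.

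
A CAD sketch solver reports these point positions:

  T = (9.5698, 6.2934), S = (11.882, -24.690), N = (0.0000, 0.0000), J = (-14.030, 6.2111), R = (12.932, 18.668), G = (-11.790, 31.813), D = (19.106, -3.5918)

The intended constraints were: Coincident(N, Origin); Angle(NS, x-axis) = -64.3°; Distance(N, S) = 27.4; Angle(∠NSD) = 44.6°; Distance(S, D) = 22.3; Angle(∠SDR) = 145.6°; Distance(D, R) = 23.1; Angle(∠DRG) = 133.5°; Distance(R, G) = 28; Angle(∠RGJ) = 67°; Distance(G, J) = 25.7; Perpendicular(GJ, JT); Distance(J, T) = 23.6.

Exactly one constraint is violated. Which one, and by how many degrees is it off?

Perpendicular(GJ, JT) — off by 5.20°.

N = (0.00, 0.00) ✓; NS at -64.30° ✓; |NS| = 27.40 ✓; ∠NSD = 44.60° ✓; |SD| = 22.30 ✓; ∠SDR = 145.6° ✓; |DR| = 23.10 ✓; ∠DRG = 133.5° ✓; |RG| = 28.00 ✓; ∠RGJ = 67.00° ✓; |GJ| = 25.70 ✓; ∠(GJ, JT) = 95.20° ✗; |JT| = 23.60 ✓.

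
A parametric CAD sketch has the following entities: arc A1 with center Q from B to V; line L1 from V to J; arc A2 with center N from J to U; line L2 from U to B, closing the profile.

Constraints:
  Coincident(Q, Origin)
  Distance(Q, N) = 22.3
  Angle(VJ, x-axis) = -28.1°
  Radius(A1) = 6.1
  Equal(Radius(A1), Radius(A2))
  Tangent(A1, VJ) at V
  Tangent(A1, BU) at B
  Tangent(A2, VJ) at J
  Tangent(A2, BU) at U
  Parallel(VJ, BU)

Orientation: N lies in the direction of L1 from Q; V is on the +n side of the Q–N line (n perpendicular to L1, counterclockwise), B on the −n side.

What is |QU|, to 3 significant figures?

23.1

The slot axis is L1's direction at -28.1°, so u = (cos -28.1°, sin -28.1°) = (0.882, -0.471) and n = (−sin -28.1°, cos -28.1°) = (0.471, 0.882). Q is at the origin and N lies 22.3 along u from Q, so N = 22.3·u = (19.7, -10.5). Tangency of A1 to both parallel lines with radius 6.1 puts V and B at Q ± 6.1·n: V = (2.87, 5.38), B = (-2.87, -5.38). Equal radii place J and U the same way about N: J = N + 6.1·n = (22.5, -5.12), U = N − 6.1·n = (16.8, -15.9). Then |QU| = |U − Q| = 23.1.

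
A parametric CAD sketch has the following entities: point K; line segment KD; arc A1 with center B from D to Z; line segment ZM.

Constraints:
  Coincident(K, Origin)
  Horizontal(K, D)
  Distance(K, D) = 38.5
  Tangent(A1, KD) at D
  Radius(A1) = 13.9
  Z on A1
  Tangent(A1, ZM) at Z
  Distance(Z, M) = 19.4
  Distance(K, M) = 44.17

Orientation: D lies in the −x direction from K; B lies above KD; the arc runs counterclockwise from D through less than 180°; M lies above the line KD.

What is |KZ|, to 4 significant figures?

29.23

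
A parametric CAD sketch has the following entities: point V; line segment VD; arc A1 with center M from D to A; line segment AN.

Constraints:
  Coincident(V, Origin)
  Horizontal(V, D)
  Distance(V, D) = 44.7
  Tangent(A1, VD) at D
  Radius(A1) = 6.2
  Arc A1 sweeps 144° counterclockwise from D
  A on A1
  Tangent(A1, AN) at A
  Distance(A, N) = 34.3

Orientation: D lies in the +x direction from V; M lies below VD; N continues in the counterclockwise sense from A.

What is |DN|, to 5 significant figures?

39.567

V is at the origin; V and D share the same y with |VD| = 44.7 and D on the +x side, so D = (44.700, 0.0000). Tangency of A1 to VD means the radius MD is perpendicular to VD, so M = D + (0, -6.2) = (44.700, -6.2000). On A1, D sits at bearing 90° from M; a 144° counterclockwise sweep puts A at bearing 234°, so A = M + 6.2·(cos 234°, sin 234°) = (41.056, -11.216). The tangent condition forces MA to be normal to AN, so AN runs along (−sin 234°, cos 234°); with |AN| = 34.3, N = (68.805, -31.377). Then |DN| = |N − D| = 39.567.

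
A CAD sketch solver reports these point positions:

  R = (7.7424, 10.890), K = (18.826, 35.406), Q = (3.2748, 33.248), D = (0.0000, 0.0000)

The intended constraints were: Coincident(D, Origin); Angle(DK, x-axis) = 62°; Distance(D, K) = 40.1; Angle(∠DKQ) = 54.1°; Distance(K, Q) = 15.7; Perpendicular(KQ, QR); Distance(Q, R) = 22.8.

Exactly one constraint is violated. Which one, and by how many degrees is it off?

Perpendicular(KQ, QR) — off by 3.40°.

D = (0.00, 0.00) ✓; DK at 62.00° ✓; |DK| = 40.10 ✓; ∠DKQ = 54.10° ✓; |KQ| = 15.70 ✓; ∠(KQ, QR) = 93.40° ✗; |QR| = 22.80 ✓.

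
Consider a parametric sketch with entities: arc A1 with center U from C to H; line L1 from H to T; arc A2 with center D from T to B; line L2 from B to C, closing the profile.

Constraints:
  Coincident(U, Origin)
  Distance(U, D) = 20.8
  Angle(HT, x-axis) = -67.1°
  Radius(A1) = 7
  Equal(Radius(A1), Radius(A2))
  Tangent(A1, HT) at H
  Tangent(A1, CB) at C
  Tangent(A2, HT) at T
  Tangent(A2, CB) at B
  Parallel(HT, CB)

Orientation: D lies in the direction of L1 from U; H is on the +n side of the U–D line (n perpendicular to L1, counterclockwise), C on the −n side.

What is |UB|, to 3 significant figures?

21.9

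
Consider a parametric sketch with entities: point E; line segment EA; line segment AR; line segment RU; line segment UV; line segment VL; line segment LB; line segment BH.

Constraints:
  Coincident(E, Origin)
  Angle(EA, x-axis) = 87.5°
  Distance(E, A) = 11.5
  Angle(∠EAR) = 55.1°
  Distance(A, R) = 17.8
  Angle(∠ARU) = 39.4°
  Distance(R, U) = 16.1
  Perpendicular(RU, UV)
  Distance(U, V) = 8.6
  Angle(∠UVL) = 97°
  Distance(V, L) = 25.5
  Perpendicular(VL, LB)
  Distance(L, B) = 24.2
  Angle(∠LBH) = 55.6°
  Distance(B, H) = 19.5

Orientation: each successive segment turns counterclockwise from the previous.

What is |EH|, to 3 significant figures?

10.0

VL is perpendicular to LB, so LB runs at -104°; with |LB| = 24.2, B = (-28.1, -8.79). ∠LBH = 55.6° gives BH at 20.4° from the x-axis; with |BH| = 19.5, H = (-9.82, -1.99). Then |EH| = |H − E| = 10.0.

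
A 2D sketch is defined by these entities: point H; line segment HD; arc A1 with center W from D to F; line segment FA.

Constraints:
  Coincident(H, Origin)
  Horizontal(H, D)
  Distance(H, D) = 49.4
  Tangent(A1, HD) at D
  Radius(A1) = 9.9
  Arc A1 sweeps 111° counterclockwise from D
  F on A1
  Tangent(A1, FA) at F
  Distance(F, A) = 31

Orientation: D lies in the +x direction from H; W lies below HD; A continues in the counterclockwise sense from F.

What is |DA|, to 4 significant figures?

42.43

H is at the origin; HD is horizontal with |HD| = 49.4 and D on the +x side, so D = (49.40, 0.000). A1 meets HD tangentially, so WD is at right angles to HD, so W = D + (0, -9.9) = (49.40, -9.900). On A1, D sits at bearing 90° from W; a 111° counterclockwise sweep puts F at bearing 201°, so F = W + 9.9·(cos 201°, sin 201°) = (40.16, -13.45). Tangency of A1 to FA means the radius WF is perpendicular to FA, so FA runs along (−sin 201°, cos 201°); with |FA| = 31.0, A = (51.27, -42.39). Then |DA| = |A − D| = 42.43.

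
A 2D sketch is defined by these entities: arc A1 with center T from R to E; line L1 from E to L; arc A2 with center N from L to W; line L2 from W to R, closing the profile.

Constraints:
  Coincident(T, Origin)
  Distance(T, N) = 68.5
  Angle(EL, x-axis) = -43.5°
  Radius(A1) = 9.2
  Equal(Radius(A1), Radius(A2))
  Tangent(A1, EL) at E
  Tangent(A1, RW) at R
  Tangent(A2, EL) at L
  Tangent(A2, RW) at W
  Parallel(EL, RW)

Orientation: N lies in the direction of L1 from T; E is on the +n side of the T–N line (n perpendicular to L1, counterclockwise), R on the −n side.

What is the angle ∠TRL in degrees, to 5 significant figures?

74.965°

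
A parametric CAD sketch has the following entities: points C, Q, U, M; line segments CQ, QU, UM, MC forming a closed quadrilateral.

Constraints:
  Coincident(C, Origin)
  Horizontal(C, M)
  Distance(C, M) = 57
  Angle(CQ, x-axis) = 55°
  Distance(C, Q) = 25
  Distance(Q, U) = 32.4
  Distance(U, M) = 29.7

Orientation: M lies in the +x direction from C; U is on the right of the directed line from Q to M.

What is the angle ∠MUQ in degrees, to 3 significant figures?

99.2°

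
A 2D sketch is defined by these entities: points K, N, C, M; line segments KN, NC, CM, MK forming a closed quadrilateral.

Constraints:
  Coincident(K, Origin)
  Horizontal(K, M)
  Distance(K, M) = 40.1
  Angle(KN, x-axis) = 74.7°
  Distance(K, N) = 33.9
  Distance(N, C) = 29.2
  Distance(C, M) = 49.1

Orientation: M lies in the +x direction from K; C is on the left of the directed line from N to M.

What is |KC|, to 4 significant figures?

59.01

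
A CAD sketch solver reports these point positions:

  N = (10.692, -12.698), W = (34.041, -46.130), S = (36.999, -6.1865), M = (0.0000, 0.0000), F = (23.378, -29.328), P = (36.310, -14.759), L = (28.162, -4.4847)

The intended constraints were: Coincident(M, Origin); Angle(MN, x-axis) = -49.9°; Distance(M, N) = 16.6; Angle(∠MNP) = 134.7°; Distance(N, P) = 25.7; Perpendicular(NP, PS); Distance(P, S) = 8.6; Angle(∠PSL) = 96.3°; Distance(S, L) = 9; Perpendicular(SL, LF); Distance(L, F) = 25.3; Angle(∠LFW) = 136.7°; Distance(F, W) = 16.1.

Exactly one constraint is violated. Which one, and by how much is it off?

Distance(F, W) = 16.1 — off by 3.80.

M = (0.00, 0.00) ✓; MN at -49.90° ✓; |MN| = 16.60 ✓; ∠MNP = 134.7° ✓; |NP| = 25.70 ✓; ∠(NP, PS) = 90.00° ✓; |PS| = 8.600 ✓; ∠PSL = 96.31° ✓; |SL| = 8.999 ✓; ∠(SL, LF) = 90.00° ✓; |LF| = 25.30 ✓; ∠LFW = 136.7° ✓; |FW| = 19.90 ✗.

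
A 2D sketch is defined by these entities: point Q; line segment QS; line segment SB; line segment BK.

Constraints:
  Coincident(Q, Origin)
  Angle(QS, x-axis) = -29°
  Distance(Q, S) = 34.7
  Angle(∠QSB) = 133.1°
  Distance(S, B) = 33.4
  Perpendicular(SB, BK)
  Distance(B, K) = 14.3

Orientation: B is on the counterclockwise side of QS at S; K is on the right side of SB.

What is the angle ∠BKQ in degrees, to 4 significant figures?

55.24°

Q is at the origin; QS runs at -29.0° with length 34.7, so S = 34.7·(cos -29.0°, sin -29.0°) = (30.35, -16.82). ∠QSB = 133.1°, so SB runs at -29.0° + (180° − 133.1°) = 17.90° from the x-axis; with |SB| = 33.4, B = S + 33.4·(cos 17.90°, sin 17.90°) = (62.13, -6.557). The perpendicularity gives BK at right angles to SB; with |BK| = 14.3 on the right of SB, K = B + 14.3·(0.3074, -0.9516) = (66.53, -20.16). Then cos ∠BKQ = KB·KQ / (|KB||KQ|), giving 55.24°.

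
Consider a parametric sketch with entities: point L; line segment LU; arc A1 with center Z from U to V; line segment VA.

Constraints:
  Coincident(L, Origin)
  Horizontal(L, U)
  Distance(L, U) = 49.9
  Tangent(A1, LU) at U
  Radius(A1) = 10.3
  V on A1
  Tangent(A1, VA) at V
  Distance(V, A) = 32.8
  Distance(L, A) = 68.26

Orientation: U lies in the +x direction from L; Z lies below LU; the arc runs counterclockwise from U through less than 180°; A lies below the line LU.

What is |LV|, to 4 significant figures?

42.57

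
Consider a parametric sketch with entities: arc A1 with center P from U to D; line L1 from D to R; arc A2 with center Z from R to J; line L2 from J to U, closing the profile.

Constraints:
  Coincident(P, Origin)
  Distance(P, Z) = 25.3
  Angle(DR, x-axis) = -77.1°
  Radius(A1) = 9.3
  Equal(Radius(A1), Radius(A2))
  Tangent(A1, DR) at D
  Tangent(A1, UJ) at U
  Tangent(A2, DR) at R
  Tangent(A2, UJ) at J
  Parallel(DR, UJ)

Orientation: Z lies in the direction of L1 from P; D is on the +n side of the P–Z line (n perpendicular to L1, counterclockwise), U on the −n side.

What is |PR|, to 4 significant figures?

26.96

The slot axis is L1's direction at -77.1°, so u = (cos -77.1°, sin -77.1°) = (0.2233, -0.9748) and n = (−sin -77.1°, cos -77.1°) = (0.9748, 0.2233). P is at the origin and Z lies 25.3 along u from P, so Z = 25.3·u = (5.648, -24.66). Tangency of A1 to both parallel lines with radius 9.3 puts D and U at P ± 9.3·n: D = (9.065, 2.076), U = (-9.065, -2.076). Equal radii place R and J the same way about Z: R = Z + 9.3·n = (14.71, -22.59), J = Z − 9.3·n = (-3.417, -26.74). Then |PR| = |R − P| = 26.96.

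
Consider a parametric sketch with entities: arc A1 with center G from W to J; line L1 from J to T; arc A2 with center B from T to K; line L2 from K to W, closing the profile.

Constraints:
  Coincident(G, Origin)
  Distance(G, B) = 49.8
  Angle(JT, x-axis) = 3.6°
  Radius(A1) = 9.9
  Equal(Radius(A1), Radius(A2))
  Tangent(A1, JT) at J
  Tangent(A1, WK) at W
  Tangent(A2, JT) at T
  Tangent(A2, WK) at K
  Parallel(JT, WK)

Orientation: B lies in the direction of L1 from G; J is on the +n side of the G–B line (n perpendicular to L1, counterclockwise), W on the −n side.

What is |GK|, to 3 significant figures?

50.8

The slot axis is L1's direction at 3.6°, so u = (cos 3.6°, sin 3.6°) = (0.998, 0.0628) and n = (−sin 3.6°, cos 3.6°) = (-0.0628, 0.998). G is at the origin and B lies 49.8 along u from G, so B = 49.8·u = (49.7, 3.13). Tangency of A1 to both parallel lines with radius 9.9 puts J and W at G ± 9.9·n: J = (-0.622, 9.88), W = (0.622, -9.88). Equal radii place T and K the same way about B: T = B + 9.9·n = (49.1, 13.0), K = B − 9.9·n = (50.3, -6.75). Then |GK| = |K − G| = 50.8.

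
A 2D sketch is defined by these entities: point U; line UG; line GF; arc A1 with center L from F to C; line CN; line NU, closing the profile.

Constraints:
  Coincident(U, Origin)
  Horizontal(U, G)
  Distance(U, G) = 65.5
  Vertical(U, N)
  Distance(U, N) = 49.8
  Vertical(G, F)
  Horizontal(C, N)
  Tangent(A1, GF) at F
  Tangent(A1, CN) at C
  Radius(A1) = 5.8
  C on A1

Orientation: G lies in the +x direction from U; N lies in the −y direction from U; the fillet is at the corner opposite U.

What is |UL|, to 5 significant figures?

74.163

U and N share the same x with |UN| = 49.8 and N on the −y side, so N = (0.0000, -49.800). The virtual corner opposite U is at (65.500, -49.800). Since A1 is tangent to GF there, LF ⟂ GF and since A1 is tangent to CN there, LC ⟂ CN, with radius 5.8, so the center L sits 5.8 in from both sides at L = (59.700, -44.000). Then |UL| = |L − U| = 74.163.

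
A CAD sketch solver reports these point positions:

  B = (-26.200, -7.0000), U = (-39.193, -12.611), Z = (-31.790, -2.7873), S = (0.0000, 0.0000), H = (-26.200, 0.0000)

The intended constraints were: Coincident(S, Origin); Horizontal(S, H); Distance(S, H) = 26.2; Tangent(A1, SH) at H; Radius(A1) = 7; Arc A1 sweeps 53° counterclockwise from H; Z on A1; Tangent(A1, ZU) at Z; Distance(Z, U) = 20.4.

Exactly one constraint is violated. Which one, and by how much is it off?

Distance(Z, U) = 20.4 — off by 8.10.

S = (0.00, 0.00) ✓; S.y = 0.00, H.y = 0.00 ✓; |SH| = 26.20 ✓; ∠(BH, HS) = 90.00° ✓; |BH| = 7.000 ✓; bearing(B→Z) − bearing(B→H) = 53.00° ✓; |BZ| = 7.000 ✓; ∠(BZ, ZU) = 90.00° ✓; |ZU| = 12.30 ✗.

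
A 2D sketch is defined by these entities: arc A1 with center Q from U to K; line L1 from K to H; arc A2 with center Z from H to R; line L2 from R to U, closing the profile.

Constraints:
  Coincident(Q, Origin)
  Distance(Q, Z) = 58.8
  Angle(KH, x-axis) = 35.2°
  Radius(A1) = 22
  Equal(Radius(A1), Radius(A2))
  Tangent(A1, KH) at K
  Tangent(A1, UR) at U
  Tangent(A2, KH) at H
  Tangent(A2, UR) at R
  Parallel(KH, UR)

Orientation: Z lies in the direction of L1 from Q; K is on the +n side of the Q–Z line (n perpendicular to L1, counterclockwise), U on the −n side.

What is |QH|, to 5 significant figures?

62.781

The slot axis is L1's direction at 35.2°, so u = (cos 35.2°, sin 35.2°) = (0.81714, 0.57643) and n = (−sin 35.2°, cos 35.2°) = (-0.57643, 0.81714). Q is at the origin and Z lies 58.8 along u from Q, so Z = 58.8·u = (48.048, 33.894). Tangency of A1 to both parallel lines with radius 22.0 puts K and U at Q ± 22.0·n: K = (-12.682, 17.977), U = (12.682, -17.977). Equal radii place H and R the same way about Z: H = Z + 22.0·n = (35.367, 51.871), R = Z − 22.0·n = (60.730, 15.917). Then |QH| = |H − Q| = 62.781.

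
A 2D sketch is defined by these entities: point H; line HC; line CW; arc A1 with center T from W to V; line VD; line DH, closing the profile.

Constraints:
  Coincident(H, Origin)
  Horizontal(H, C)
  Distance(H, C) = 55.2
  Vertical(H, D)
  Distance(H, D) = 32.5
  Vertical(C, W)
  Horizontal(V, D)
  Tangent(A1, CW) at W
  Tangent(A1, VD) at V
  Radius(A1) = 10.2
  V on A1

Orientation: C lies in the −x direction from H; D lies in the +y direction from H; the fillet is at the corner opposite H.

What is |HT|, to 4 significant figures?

50.22

H is at the origin; H and C share the same y with |HC| = 55.2 and C on the −x side, so C = (-55.20, 0.000). H and D share the same x with |HD| = 32.5 and D on the +y side, so D = (0.000, 32.50). The virtual corner opposite H is at (-55.20, 32.50). Tangency of A1 to CW means the radius TW is perpendicular to CW and A1 meets VD tangentially, so TV is at right angles to VD, with radius 10.2, so the center T sits 10.2 in from both sides at T = (-45.00, 22.30). Then |HT| = |T − H| = 50.22.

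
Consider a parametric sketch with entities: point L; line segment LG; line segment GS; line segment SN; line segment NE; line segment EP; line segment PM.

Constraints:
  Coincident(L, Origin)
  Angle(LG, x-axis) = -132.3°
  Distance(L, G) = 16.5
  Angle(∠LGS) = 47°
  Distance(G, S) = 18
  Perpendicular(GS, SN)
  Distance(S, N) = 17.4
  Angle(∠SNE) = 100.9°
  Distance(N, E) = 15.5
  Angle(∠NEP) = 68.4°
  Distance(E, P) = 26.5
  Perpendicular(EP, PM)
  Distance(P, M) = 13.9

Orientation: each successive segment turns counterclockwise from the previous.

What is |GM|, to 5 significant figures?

21.586

L is at the origin; LG runs at -132.3° with length 16.5, so G = (-11.105, -12.204). ∠LGS = 47.0° gives GS at 0.70000° from the x-axis; with |GS| = 18.0, S = (6.8940, -11.984). The perpendicularity gives SN at right angles to GS, so SN runs at 90.700°; with |SN| = 17.4, N = (6.6814, 5.4147). ∠SNE = 100.9° gives NE at 169.80° from the x-axis; with |NE| = 15.5, E = (-8.5737, 8.1595). ∠NEP = 68.4° gives EP at -78.600° from the x-axis; with |EP| = 26.5, P = (-3.3357, -17.818). The perpendicularity gives PM at right angles to EP, so PM runs at 11.400°; with |PM| = 13.9, M = (10.290, -15.070). Then |GM| = |M − G| = 21.586.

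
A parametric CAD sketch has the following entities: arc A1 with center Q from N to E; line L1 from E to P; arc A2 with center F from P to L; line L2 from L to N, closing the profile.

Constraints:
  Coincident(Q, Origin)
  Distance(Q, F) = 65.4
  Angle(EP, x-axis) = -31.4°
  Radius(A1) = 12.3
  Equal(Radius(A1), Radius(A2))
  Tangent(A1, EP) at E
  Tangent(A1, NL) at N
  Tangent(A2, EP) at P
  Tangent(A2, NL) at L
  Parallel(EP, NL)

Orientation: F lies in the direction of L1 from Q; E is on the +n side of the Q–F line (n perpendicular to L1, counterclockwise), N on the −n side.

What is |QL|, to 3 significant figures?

66.5

Tangency of A1 to both parallel lines with radius 12.3 puts E and N at Q ± 12.3·n: E = (6.41, 10.5), N = (-6.41, -10.5). Equal radii place P and L the same way about F: P = F + 12.3·n = (62.2, -23.6), L = F − 12.3·n = (49.4, -44.6). Then |QL| = |L − Q| = 66.5.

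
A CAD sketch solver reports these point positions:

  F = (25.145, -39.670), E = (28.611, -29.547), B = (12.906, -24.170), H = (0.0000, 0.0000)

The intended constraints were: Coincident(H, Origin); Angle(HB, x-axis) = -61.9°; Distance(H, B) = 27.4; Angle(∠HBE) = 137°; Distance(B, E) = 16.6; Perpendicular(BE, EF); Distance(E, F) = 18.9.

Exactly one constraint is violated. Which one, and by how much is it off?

Distance(E, F) = 18.9 — off by 8.20.

H = (0.00, 0.00) ✓; HB at -61.90° ✓; |HB| = 27.40 ✓; ∠HBE = 137.0° ✓; |BE| = 16.60 ✓; ∠(BE, EF) = 90.00° ✓; |EF| = 10.70 ✗.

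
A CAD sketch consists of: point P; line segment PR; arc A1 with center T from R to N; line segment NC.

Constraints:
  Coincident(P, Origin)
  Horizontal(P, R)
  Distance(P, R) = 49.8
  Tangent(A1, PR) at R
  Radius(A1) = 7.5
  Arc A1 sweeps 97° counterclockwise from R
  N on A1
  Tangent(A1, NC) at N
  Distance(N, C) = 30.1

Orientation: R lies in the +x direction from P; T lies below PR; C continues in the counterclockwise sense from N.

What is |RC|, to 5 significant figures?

38.475

On A1, R sits at bearing 90° from T; a 97° counterclockwise sweep puts N at bearing 187°, so N = T + 7.5·(cos 187°, sin 187°) = (42.356, -8.4140). Since A1 is tangent to NC there, TN ⟂ NC, so NC runs along (−sin 187°, cos 187°); with |NC| = 30.1, C = (46.024, -38.290). Then |RC| = |C − R| = 38.475.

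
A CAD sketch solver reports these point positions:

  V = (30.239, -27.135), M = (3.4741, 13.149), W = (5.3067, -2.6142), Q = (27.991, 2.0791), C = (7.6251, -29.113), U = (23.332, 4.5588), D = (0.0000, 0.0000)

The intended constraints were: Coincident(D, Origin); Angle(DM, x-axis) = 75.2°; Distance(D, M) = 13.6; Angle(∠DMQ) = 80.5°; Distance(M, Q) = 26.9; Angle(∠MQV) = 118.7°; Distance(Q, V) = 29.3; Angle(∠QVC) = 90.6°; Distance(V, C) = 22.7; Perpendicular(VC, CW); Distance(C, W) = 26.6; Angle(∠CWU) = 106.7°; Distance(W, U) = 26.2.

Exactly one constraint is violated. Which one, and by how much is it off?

Distance(W, U) = 26.2 — off by 6.80.

D = (0.00, 0.00) ✓; DM at 75.20° ✓; |DM| = 13.60 ✓; ∠DMQ = 80.50° ✓; |MQ| = 26.90 ✓; ∠MQV = 118.7° ✓; |QV| = 29.30 ✓; ∠QVC = 90.60° ✓; |VC| = 22.70 ✓; ∠(VC, CW) = 90.00° ✓; |CW| = 26.60 ✓; ∠CWU = 106.7° ✓; |WU| = 19.40 ✗.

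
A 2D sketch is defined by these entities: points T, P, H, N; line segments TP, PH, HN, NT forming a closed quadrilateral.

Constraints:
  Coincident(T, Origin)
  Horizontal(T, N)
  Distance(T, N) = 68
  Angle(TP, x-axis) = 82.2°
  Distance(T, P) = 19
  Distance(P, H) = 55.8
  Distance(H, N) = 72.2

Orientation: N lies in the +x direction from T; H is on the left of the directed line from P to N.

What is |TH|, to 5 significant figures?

73.152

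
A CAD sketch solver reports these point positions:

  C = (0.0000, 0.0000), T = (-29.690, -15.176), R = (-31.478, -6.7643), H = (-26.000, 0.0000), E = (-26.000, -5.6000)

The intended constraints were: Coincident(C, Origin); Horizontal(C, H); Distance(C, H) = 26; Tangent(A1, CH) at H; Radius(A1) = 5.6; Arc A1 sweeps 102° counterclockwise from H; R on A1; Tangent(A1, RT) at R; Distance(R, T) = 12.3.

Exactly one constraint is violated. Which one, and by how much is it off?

Distance(R, T) = 12.3 — off by 3.70.

C = (0.00, 0.00) ✓; C.y = 0.00, H.y = 0.00 ✓; |CH| = 26.00 ✓; ∠(EH, HC) = 90.00° ✓; |EH| = 5.600 ✓; bearing(E→R) − bearing(E→H) = 102.0° ✓; |ER| = 5.600 ✓; ∠(ER, RT) = 90.00° ✓; |RT| = 8.600 ✗.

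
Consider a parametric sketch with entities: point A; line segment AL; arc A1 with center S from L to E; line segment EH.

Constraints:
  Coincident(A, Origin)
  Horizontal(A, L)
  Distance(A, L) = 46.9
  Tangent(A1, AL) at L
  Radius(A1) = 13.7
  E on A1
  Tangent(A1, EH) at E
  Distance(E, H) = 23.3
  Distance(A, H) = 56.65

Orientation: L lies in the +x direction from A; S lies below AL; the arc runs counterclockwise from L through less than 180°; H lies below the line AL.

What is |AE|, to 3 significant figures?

38.0

A is at the origin; AL is horizontal with |AL| = 46.9 and L on the +x side, so L = (46.9, 0.00). The tangent condition forces SL to be normal to AL, so S = L + (0, -13.7) = (46.9, -13.7). Since SE ⟂ EH (tangency), |SH| = √(13.7² + 23.3²) = 27.0 regardless of where E sits on A1. So H lies on both circle(A, 56.65) and circle(S, 27.0); the below-AL intersection is H = (40.2, -39.9). E is the foot of the tangent from H: E = (33.7, -17.5).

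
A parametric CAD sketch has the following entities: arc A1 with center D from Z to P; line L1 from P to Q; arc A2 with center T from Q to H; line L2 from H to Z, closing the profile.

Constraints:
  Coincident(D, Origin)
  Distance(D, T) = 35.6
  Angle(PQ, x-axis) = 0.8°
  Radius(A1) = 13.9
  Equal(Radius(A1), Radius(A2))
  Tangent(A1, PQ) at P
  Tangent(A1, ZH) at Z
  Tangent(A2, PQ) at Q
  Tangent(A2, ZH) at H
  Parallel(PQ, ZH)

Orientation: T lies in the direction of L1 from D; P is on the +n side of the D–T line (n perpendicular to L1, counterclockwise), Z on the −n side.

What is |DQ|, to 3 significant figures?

38.2

Tangency of A1 to both parallel lines with radius 13.9 puts P and Z at D ± 13.9·n: P = (-0.194, 13.9), Z = (0.194, -13.9). Equal radii place Q and H the same way about T: Q = T + 13.9·n = (35.4, 14.4), H = T − 13.9·n = (35.8, -13.4). Then |DQ| = |Q − D| = 38.2.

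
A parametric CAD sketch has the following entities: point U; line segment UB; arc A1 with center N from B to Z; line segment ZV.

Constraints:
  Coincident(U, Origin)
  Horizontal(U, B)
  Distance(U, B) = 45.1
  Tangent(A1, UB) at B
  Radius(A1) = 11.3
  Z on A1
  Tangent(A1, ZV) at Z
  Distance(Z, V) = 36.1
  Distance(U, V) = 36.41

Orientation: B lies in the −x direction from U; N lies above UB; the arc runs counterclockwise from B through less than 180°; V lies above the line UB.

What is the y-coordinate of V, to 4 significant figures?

33.43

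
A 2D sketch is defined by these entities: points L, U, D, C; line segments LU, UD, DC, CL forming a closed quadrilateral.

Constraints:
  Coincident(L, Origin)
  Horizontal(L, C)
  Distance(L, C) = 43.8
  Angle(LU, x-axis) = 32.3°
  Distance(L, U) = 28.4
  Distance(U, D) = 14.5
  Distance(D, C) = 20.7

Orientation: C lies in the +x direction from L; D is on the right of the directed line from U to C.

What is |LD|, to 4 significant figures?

23.12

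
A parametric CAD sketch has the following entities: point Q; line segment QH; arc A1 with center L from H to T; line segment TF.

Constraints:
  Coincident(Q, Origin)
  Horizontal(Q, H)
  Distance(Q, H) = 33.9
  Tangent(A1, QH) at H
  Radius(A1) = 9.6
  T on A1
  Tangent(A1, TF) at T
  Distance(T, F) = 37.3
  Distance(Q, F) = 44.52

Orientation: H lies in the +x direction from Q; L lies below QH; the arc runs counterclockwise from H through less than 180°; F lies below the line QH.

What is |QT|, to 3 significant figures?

25.6

Checks: ∠(LH, HQ) = 90.00° ✓; |LT| = 9.600 ✓; ∠(LT, TF) = 90.00° ✓; |TF| = 37.30 ✓; |QF| = 44.52 ✓.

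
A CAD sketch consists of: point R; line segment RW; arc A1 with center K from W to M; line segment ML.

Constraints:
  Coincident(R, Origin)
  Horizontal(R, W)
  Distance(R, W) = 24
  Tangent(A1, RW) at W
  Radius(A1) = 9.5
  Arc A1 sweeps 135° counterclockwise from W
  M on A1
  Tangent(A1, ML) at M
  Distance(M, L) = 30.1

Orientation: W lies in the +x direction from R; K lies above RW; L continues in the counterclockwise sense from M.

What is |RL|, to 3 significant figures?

38.7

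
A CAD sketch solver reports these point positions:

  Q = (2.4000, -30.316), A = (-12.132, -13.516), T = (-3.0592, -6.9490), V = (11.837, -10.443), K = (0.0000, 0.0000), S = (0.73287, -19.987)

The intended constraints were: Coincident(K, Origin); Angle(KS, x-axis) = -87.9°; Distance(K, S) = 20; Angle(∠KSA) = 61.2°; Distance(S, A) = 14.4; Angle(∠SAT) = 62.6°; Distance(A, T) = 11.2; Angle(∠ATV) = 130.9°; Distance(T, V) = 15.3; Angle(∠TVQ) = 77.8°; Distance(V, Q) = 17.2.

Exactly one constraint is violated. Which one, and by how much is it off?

Distance(V, Q) = 17.2 — off by 4.80.

K = (0.00, 0.00) ✓; KS at -87.90° ✓; |KS| = 20.00 ✓; ∠KSA = 61.20° ✓; |SA| = 14.40 ✓; ∠SAT = 62.60° ✓; |AT| = 11.20 ✓; ∠ATV = 130.9° ✓; |TV| = 15.30 ✓; ∠TVQ = 77.80° ✓; |VQ| = 22.00 ✗.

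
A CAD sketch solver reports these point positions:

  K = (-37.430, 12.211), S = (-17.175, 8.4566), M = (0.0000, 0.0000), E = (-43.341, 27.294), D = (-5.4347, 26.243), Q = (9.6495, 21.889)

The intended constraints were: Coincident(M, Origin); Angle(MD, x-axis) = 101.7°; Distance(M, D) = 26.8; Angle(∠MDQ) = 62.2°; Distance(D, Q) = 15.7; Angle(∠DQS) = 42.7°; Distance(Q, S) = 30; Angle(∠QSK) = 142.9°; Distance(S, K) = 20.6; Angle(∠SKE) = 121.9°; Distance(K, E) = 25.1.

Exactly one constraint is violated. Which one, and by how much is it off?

Distance(K, E) = 25.1 — off by 8.90.

M = (0.00, 0.00) ✓; MD at 101.7° ✓; |MD| = 26.80 ✓; ∠MDQ = 62.20° ✓; |DQ| = 15.70 ✓; ∠DQS = 42.70° ✓; |QS| = 30.00 ✓; ∠QSK = 142.9° ✓; |SK| = 20.60 ✓; ∠SKE = 121.9° ✓; |KE| = 16.20 ✗.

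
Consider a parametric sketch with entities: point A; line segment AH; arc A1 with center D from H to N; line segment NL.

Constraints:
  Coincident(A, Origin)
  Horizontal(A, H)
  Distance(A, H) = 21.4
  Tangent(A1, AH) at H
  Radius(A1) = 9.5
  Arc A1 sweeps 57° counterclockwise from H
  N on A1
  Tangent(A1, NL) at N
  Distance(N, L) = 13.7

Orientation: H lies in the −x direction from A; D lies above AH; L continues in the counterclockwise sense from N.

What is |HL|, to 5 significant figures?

22.095

A is at the origin; A and H share the same y with |AH| = 21.4 and H on the −x side, so H = (-21.400, 0.0000). Tangency of A1 to AH means the radius DH is perpendicular to AH, so D = H + (0, 9.5) = (-21.400, 9.5000). On A1, H sits at bearing -90° from D; a 57° counterclockwise sweep puts N at bearing -33°, so N = D + 9.5·(cos -33°, sin -33°) = (-13.433, 4.3259). Since A1 is tangent to NL there, DN ⟂ NL, so NL runs along (−sin -33°, cos -33°); with |NL| = 13.7, L = (-5.9711, 15.816). Then |HL| = |L − H| = 22.095.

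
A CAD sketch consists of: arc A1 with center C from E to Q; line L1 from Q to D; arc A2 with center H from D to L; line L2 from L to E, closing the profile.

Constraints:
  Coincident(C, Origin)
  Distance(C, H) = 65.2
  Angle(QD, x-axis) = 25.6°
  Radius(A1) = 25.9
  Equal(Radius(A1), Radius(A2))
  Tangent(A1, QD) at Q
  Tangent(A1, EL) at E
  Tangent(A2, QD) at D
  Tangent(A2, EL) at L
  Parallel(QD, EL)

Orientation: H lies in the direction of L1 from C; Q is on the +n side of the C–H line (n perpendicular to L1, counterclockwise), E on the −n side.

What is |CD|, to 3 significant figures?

70.2

The slot axis is L1's direction at 25.6°, so u = (cos 25.6°, sin 25.6°) = (0.902, 0.432) and n = (−sin 25.6°, cos 25.6°) = (-0.432, 0.902). C is at the origin and H lies 65.2 along u from C, so H = 65.2·u = (58.8, 28.2). Tangency of A1 to both parallel lines with radius 25.9 puts Q and E at C ± 25.9·n: Q = (-11.2, 23.4), E = (11.2, -23.4). Equal radii place D and L the same way about H: D = H + 25.9·n = (47.6, 51.5), L = H − 25.9·n = (70.0, 4.81). Then |CD| = |D − C| = 70.2.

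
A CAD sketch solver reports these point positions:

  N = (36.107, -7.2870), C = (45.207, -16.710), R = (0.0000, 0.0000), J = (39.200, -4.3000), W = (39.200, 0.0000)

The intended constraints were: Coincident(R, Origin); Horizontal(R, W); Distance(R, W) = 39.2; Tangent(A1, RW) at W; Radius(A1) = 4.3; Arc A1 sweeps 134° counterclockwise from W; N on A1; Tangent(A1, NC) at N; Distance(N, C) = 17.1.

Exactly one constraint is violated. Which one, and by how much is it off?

Distance(N, C) = 17.1 — off by 4.00.

R = (0.00, 0.00) ✓; R.y = 0.00, W.y = 0.00 ✓; |RW| = 39.20 ✓; ∠(JW, WR) = 90.00° ✓; |JW| = 4.300 ✓; bearing(J→N) − bearing(J→W) = 134.0° ✓; |JN| = 4.300 ✓; ∠(JN, NC) = 90.00° ✓; |NC| = 13.10 ✗.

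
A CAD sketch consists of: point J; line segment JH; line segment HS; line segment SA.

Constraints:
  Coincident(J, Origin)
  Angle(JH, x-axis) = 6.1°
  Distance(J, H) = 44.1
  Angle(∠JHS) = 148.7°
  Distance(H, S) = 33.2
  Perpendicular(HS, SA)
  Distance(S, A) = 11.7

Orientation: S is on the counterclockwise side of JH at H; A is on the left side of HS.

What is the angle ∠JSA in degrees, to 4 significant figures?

72.09°

∠JHS = 148.7°, so HS runs at 6.1° + (180° − 148.7°) = 37.40° from the x-axis; with |HS| = 33.2, S = H + 33.2·(cos 37.40°, sin 37.40°) = (70.22, 24.85). HS ⟂ SA; with |SA| = 11.7 on the left of HS, A = S + 11.7·(-0.6074, 0.7944) = (63.12, 34.15). Then cos ∠JSA = SJ·SA / (|SJ||SA|), giving 72.09°.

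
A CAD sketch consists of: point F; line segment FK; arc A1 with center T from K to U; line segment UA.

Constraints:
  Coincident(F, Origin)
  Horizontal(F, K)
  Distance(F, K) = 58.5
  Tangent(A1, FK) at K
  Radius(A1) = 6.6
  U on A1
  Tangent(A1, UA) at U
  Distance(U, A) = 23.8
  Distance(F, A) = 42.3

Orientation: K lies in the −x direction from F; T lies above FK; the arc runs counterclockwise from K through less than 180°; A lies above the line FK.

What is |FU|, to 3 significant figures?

53.7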